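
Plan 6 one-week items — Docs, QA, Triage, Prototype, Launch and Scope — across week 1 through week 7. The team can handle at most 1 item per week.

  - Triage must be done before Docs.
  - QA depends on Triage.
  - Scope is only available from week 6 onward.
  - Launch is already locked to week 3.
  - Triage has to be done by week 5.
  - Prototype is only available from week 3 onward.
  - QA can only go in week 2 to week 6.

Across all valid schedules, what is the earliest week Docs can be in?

Precedence pushes Docs to at least week 2.
Docs at week 2 is achievable: Triage in week 1; Scope in week 6; QA in week 4; Docs in week 2; Prototype in week 5; Launch in week 3.

week 2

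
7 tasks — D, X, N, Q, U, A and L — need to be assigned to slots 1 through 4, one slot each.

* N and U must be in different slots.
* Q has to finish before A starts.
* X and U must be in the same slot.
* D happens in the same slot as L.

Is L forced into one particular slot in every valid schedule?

L can be 1 (e.g. L in 1, X in 1, A in 2, N in 2, Q in 1, D in 1, U in 1) or 2 (e.g. U=1; A=2; Q=1; D=2; N=2; L=2; X=1).

No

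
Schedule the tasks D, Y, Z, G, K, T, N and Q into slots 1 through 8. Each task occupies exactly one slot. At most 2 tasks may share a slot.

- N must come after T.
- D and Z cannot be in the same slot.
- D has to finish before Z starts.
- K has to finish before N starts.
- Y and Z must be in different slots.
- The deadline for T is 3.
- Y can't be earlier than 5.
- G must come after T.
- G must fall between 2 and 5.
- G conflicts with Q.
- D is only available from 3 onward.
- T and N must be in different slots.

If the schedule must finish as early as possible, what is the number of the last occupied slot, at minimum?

slot 5

The precedence chain requires at least 2 distinct slots.
With at most 2 per slot and 8 tasks, at least 4 slots are needed.
Y can't be placed before 5, so the schedule must run through at least slot 5.
5 works (last occupied slot: 5): for example Y -> 5; G -> 2; D -> 3; N -> 2; K -> 1; T -> 1; Q -> 3; Z -> 4.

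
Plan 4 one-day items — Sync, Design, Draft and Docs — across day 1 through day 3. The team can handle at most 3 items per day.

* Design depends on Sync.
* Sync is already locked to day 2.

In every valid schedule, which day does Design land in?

Precedence pushes Design to at least day 3.
So Design is pinned to day 3.

day 3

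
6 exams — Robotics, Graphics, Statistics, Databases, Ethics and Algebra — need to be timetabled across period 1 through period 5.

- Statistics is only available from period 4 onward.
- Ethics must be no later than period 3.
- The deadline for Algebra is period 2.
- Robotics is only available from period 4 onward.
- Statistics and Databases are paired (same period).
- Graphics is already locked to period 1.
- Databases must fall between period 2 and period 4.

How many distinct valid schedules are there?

Splitting on Robotics: it can be period 4 (6), period 5 (6). Listing each branch's schedules as (Graphics, Statistics, Databases, Ethics, Algebra) by period number:
Robotics=period 4: (1,4,4,1,1) (1,4,4,1,2) (1,4,4,2,1) (1,4,4,2,2) (1,4,4,3,1) (1,4,4,3,2) — 6.
Robotics=period 5: (1,4,4,1,1) (1,4,4,1,2) (1,4,4,2,1) (1,4,4,2,2) (1,4,4,3,1) (1,4,4,3,2) — 6.
Summing: 6 + 6 = 12.

12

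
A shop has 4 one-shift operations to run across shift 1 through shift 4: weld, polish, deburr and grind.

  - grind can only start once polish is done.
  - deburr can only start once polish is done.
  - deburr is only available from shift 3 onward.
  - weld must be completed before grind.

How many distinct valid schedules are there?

Splitting on weld: it can be shift 1 (11), shift 2 (9), shift 3 (5). Listing each branch's schedules as (polish, deburr, grind) by shift number:
weld=shift 1: (1,3,2) (1,3,3) (1,3,4) (1,4,2) (1,4,3) (1,4,4) (2,3,3) (2,3,4) (2,4,3) (2,4,4) (3,4,4) — 11.
weld=shift 2: (1,3,3) (1,3,4) (1,4,3) (1,4,4) (2,3,3) (2,3,4) (2,4,3) (2,4,4) (3,4,4) — 9.
weld=shift 3: (1,3,4) (1,4,4) (2,3,4) (2,4,4) (3,4,4) — 5.
Summing: 11 + 9 + 5 = 25.

25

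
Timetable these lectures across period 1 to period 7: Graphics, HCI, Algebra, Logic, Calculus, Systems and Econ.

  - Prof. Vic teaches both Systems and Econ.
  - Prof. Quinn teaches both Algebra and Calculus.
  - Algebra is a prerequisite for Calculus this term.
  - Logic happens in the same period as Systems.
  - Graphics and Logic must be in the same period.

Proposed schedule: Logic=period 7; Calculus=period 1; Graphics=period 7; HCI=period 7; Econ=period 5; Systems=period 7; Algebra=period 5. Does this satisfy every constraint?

Graphics and Logic must be in the same period — holds.
Prof. Vic teaches both Systems and Econ — holds.
Logic happens in the same period as Systems — holds.
Algebra is a prerequisite for Calculus this term — violated.
Prof. Quinn teaches both Algebra and Calculus — holds.

Invalid. Algebra is a prerequisite for Calculus this term.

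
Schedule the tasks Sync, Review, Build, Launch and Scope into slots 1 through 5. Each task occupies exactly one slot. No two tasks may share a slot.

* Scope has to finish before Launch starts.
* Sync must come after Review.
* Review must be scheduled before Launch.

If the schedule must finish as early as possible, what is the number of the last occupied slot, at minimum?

The precedence chain requires at least 2 distinct slots.
With at most 1 per slot and 5 tasks, at least 5 slots are needed.
5 works (last occupied slot: 5): for example Launch=3, Review=1, Build=5, Scope=2, Sync=4.

5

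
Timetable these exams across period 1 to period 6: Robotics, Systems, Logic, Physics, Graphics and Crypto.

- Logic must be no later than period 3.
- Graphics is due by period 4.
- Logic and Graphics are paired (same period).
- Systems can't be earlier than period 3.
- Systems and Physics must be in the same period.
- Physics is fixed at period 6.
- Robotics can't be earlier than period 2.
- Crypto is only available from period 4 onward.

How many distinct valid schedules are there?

Splitting on Robotics: it can be period 2 (9), period 3 (9), period 4 (9), period 5 (9), period 6 (9). Listing each branch's schedules as (Systems, Logic, Physics, Graphics, Crypto) by period number:
Robotics=period 2: (6,1,6,1,4) (6,1,6,1,5) (6,1,6,1,6) (6,2,6,2,4) (6,2,6,2,5) (6,2,6,2,6) (6,3,6,3,4) (6,3,6,3,5) (6,3,6,3,6) — 9.
Robotics=period 3: (6,1,6,1,4) (6,1,6,1,5) (6,1,6,1,6) (6,2,6,2,4) (6,2,6,2,5) (6,2,6,2,6) (6,3,6,3,4) (6,3,6,3,5) (6,3,6,3,6) — 9.
Robotics=period 4: (6,1,6,1,4) (6,1,6,1,5) (6,1,6,1,6) (6,2,6,2,4) (6,2,6,2,5) (6,2,6,2,6) (6,3,6,3,4) (6,3,6,3,5) (6,3,6,3,6) — 9.
Robotics=period 5: (6,1,6,1,4) (6,1,6,1,5) (6,1,6,1,6) (6,2,6,2,4) (6,2,6,2,5) (6,2,6,2,6) (6,3,6,3,4) (6,3,6,3,5) (6,3,6,3,6) — 9.
Robotics=period 6: (6,1,6,1,4) (6,1,6,1,5) (6,1,6,1,6) (6,2,6,2,4) (6,2,6,2,5) (6,2,6,2,6) (6,3,6,3,4) (6,3,6,3,5) (6,3,6,3,6) — 9.
Summing: 9 + 9 + 9 + 9 + 9 = 45.

45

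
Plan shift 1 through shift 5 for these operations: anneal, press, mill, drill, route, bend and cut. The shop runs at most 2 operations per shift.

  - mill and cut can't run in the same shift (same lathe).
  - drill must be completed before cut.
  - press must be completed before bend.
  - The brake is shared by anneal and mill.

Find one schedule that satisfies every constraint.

bend=shift 2, route=shift 3, cut=shift 2, mill=shift 4, drill=shift 1, anneal=shift 3, press=shift 1

Checking: drill(shift 1) before cut(shift 2); press(shift 1) before bend(shift 2); mill(shift 4) != cut(shift 2); anneal(shift 3) != mill(shift 4); max 2 per shift (cap 2).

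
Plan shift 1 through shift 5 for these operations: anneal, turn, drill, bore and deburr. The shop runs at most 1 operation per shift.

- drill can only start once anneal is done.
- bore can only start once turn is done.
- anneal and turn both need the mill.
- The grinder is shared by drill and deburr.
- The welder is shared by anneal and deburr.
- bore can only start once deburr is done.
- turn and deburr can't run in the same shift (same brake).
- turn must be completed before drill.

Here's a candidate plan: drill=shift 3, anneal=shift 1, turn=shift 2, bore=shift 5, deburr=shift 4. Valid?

Valid

bore can only start once turn is done — holds.
The grinder is shared by drill and deburr — holds.
bore can only start once deburr is done — holds.
drill can only start once anneal is done — holds.
The welder is shared by anneal and deburr — holds.
The shop runs at most 1 operation per shift — holds.
turn and deburr can't run in the same shift (same brake) — holds.
turn must be completed before drill — holds.
anneal and turn both need the mill — holds.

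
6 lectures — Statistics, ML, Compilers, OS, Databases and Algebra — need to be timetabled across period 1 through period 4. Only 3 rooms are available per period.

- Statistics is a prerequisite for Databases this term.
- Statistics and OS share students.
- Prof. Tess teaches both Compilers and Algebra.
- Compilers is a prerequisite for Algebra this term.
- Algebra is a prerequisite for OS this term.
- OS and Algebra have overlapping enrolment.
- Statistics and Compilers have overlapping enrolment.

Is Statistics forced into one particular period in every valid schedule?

No

Statistics can be period 1 (e.g. Databases in period 2, OS in period 4, ML in period 1, Compilers in period 2, Algebra in period 3, Statistics in period 1) or period 2 (e.g. Algebra in period 2, Statistics in period 2, OS in period 3, ML in period 1, Compilers in period 1, Databases in period 3).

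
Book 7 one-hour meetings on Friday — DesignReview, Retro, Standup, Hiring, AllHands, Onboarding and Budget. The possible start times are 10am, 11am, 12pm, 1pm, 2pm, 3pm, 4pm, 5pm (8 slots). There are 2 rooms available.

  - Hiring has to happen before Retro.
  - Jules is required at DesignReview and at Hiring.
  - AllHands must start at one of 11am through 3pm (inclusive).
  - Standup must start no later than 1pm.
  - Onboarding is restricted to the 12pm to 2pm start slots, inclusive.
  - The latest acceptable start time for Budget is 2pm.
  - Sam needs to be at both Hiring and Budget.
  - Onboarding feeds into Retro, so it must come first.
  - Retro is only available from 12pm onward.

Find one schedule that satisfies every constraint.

Retro in 1pm, Budget in 10am, DesignReview in 12pm, Hiring in 11am, Standup in 10am, AllHands in 11am, Onboarding in 12pm

Checking: Hiring(11am) before Retro(1pm); Onboarding(12pm) before Retro(1pm); Hiring(11am) != Budget(10am); DesignReview(12pm) != Hiring(11am); AllHands=11am in [11am,3pm]; Onboarding=12pm in [12pm,2pm]; Budget=10am in [10am,2pm]; Retro=1pm in [12pm,5pm]; Standup=10am in [10am,1pm]; max 2 per slot (cap 2).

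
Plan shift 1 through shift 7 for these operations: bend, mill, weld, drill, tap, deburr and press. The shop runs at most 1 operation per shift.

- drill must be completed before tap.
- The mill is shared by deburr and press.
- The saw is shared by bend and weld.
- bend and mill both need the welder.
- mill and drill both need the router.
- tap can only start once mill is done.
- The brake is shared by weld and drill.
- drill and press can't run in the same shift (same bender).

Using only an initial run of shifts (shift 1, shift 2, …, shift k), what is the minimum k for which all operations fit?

7

The precedence chain requires at least 2 distinct shifts.
With at most 1 per shift and 7 operations, at least 7 shifts are needed.
7 works (last occupied shift: shift 7): for example weld -> shift 5; deburr -> shift 6; drill -> shift 2; tap -> shift 3; press -> shift 7; mill -> shift 1; bend -> shift 4.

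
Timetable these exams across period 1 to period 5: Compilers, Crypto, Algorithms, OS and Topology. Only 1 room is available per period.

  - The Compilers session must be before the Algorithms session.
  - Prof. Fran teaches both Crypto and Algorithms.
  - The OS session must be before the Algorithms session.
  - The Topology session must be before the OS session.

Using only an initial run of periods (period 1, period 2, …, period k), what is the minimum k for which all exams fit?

The precedence chain requires at least 3 distinct periods.
With at most 1 per period and 5 exams, at least 5 periods are needed.
5 works (last occupied period: period 5): for example Crypto=period 5, Algorithms=period 4, OS=period 2, Topology=period 1, Compilers=period 3.

5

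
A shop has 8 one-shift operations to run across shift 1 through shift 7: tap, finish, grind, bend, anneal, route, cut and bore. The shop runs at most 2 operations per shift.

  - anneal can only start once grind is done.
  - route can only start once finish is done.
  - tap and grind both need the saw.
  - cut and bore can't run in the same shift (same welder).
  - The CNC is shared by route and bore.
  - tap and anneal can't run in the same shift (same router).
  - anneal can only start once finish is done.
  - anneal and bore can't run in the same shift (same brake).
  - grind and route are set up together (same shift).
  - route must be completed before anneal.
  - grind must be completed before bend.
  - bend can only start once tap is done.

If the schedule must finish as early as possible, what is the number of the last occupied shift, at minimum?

The precedence chain requires at least 3 distinct shifts.
With at most 2 per shift and 8 operations, at least 4 shifts are needed.
4 works (last occupied shift: shift 4): for example cut in shift 3, tap in shift 1, route in shift 2, bore in shift 4, anneal in shift 3, grind in shift 2, bend in shift 4, finish in shift 1.

4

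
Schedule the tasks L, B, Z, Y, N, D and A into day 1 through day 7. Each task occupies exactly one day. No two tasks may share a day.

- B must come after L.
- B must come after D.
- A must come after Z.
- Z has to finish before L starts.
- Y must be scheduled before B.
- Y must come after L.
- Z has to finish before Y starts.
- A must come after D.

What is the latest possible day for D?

day 5

Downstream work caps D at day 6.
D at day 5 is achievable: N in day 4; Y in day 3; D in day 5; Z in day 1; A in day 7; B in day 6; L in day 2.
Nothing later works — the capacity limit rule out every day after day 5.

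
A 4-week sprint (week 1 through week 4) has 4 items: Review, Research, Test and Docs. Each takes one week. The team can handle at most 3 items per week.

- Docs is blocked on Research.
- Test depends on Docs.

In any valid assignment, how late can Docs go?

Precedence pushes Docs to at least week 2; downstream work caps Docs at week 3.
Docs at week 3 is achievable: Research -> week 1, Test -> week 4, Docs -> week 3, Review -> week 1.

week 3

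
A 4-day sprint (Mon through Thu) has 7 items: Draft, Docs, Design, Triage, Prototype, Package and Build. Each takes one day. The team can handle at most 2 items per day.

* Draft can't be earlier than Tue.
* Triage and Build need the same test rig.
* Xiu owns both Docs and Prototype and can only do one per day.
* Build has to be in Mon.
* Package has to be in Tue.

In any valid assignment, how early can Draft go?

Tue

Draft is available from Tue.
Draft at Tue is achievable: Build in Mon, Draft in Tue, Design in Wed, Package in Tue, Triage in Wed, Docs in Mon, Prototype in Thu.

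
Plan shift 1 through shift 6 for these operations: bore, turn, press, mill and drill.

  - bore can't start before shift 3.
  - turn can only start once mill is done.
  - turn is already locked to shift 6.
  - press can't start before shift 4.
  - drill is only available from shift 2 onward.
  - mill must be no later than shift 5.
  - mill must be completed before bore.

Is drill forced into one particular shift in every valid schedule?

drill can be shift 2 (e.g. turn=shift 6, bore=shift 3, drill=shift 2, press=shift 4, mill=shift 1) or shift 3 (e.g. turn -> shift 6; bore -> shift 3; mill -> shift 1; press -> shift 4; drill -> shift 3).

No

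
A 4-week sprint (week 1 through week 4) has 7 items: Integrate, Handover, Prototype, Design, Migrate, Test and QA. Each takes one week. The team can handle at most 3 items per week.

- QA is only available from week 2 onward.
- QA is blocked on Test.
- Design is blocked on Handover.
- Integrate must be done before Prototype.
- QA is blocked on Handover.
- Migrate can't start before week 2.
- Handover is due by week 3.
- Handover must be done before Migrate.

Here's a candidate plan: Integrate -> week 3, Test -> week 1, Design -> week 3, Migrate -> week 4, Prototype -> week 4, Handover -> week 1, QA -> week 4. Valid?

Integrate must be done before Prototype — holds.
QA is blocked on Test — holds.
Handover is due by week 3 — holds.
Handover must be done before Migrate — holds.
Design is blocked on Handover — holds.
QA is blocked on Handover — holds.
QA is only available from week 2 onward — holds.
Migrate can't start before week 2 — holds.
The team can handle at most 3 items per week — holds.

Yes, all constraints hold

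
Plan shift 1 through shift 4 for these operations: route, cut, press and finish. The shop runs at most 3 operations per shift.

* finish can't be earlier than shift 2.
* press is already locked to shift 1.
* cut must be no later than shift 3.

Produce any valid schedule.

route=shift 1, finish=shift 2, press=shift 1, cut=shift 1

Checking: press=shift 1 in [shift 1,shift 1]; cut=shift 1 in [shift 1,shift 3]; finish=shift 2 in [shift 2,shift 4]; max 3 per shift (cap 3).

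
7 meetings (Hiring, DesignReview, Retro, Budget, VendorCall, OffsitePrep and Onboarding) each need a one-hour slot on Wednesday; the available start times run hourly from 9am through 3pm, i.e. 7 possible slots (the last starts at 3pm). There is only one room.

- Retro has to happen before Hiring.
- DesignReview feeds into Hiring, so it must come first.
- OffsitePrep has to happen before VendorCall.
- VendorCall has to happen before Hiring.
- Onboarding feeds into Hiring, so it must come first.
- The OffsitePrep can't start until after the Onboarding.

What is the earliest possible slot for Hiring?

Precedence pushes Hiring to at least 12pm.
Hiring at 2pm is achievable: Budget=3pm; Hiring=2pm; OffsitePrep=10am; Retro=1pm; Onboarding=9am; VendorCall=11am; DesignReview=12pm.
Nothing earlier works — the capacity limit rule out every slot before 2pm.

2pm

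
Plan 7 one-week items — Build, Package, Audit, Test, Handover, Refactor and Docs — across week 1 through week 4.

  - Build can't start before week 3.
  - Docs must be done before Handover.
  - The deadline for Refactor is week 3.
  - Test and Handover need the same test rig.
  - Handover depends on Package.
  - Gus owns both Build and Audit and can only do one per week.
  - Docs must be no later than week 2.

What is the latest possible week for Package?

week 3

Downstream work caps Package at week 3.
Package at week 3 is achievable: Package=week 3, Handover=week 4, Docs=week 1, Refactor=week 1, Build=week 3, Test=week 1, Audit=week 1.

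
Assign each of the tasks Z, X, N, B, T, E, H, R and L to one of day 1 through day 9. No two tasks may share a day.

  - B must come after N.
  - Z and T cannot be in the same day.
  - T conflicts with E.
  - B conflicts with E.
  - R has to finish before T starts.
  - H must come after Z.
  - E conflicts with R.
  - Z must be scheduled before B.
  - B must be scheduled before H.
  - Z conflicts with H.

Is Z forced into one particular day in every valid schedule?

No

Z can be day 1 (e.g. Z in day 1; E in day 8; L in day 9; B in day 3; X in day 7; H in day 4; N in day 2; R in day 5; T in day 6) or day 2 (e.g. T in day 6; N in day 1; B in day 3; L in day 9; X in day 7; H in day 4; E in day 8; Z in day 2; R in day 5).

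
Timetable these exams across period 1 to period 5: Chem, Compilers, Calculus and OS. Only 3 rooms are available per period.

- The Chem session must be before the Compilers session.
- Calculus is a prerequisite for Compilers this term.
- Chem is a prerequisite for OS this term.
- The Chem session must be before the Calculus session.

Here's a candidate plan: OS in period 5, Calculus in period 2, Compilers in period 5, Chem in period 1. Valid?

Yes

The Chem session must be before the Compilers session — holds.
Calculus is a prerequisite for Compilers this term — holds.
Chem is a prerequisite for OS this term — holds.
The Chem session must be before the Calculus session — holds.
Only 3 rooms are available per period — holds.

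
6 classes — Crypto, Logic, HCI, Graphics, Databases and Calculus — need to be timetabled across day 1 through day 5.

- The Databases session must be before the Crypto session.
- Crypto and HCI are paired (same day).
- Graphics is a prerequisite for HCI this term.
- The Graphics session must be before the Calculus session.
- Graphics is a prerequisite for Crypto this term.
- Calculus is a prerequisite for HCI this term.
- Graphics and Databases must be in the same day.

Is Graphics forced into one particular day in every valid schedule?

Graphics can be day 1 (e.g. Logic in day 1; HCI in day 3; Calculus in day 2; Graphics in day 1; Crypto in day 3; Databases in day 1) or day 2 (e.g. Databases=day 2; Calculus=day 3; HCI=day 4; Graphics=day 2; Logic=day 1; Crypto=day 4).

No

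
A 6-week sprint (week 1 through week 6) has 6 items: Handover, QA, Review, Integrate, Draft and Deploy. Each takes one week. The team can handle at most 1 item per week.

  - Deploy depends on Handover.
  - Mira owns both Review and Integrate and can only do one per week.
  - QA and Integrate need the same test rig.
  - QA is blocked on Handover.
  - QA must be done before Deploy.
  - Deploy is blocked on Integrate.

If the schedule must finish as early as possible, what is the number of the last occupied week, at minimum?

6

The precedence chain requires at least 3 distinct weeks.
With at most 1 per week and 6 tasks, at least 6 weeks are needed.
6 works (last occupied week: week 6): for example Draft=week 6, Integrate=week 3, QA=week 2, Review=week 5, Deploy=week 4, Handover=week 1.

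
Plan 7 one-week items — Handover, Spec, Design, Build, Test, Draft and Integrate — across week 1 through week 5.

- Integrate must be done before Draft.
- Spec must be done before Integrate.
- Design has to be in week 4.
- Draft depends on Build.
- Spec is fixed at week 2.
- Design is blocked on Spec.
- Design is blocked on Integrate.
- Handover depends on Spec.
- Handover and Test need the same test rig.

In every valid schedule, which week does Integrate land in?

Spec is fixed at week 2 and must come before Integrate, so Integrate is at least week 3.
Design is fixed at week 4 and must come after Integrate, so Integrate is at most week 3.
So Integrate must be week 3.

week 3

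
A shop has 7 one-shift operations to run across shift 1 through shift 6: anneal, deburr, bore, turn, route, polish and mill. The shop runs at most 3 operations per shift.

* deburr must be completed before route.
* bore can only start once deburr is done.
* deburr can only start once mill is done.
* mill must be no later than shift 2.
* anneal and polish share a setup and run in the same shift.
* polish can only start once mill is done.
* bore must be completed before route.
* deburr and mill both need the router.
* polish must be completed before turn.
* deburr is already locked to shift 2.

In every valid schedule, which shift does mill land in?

mill's window is shift 1–shift 2.
deburr is fixed at shift 2, and mill can't share a shift with deburr.
So mill must be shift 1.

shift 1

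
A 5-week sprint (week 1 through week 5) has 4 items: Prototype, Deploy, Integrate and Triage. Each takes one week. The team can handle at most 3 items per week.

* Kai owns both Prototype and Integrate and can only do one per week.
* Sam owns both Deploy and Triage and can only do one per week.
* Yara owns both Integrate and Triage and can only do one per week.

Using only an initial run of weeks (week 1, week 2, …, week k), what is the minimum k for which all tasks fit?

2

With at most 3 per week and 4 tasks, at least 2 weeks are needed.
2 works (last occupied week: week 2): for example Deploy -> week 2, Triage -> week 1, Integrate -> week 2, Prototype -> week 1.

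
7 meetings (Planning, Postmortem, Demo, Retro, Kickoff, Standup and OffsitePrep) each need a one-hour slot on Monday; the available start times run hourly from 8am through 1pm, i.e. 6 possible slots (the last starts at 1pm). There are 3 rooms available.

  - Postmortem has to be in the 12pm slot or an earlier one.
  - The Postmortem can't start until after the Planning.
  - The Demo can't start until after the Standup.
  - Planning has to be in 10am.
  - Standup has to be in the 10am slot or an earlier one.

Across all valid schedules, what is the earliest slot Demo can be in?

9am

Precedence pushes Demo to at least 9am.
Demo at 9am is achievable: Planning in 10am; Standup in 8am; OffsitePrep in 9am; Kickoff in 8am; Postmortem in 11am; Retro in 8am; Demo in 9am.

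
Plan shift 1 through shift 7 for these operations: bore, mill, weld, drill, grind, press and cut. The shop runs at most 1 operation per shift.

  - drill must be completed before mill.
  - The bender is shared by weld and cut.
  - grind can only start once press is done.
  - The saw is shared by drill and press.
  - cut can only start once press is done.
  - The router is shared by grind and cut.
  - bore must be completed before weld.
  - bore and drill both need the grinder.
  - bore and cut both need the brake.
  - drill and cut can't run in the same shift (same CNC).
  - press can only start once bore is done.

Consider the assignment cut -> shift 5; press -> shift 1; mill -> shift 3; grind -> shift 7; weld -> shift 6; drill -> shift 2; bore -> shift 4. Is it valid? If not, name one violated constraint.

drill and cut can't run in the same shift (same CNC) — holds.
bore must be completed before weld — holds.
bore and drill both need the grinder — holds.
The router is shared by grind and cut — holds.
drill must be completed before mill — holds.
cut can only start once press is done — holds.
press can only start once bore is done — violated.
The saw is shared by drill and press — holds.
The shop runs at most 1 operation per shift — holds.
The bender is shared by weld and cut — holds.
bore and cut both need the brake — holds.
grind can only start once press is done — holds.

Invalid. press can only start once bore is done.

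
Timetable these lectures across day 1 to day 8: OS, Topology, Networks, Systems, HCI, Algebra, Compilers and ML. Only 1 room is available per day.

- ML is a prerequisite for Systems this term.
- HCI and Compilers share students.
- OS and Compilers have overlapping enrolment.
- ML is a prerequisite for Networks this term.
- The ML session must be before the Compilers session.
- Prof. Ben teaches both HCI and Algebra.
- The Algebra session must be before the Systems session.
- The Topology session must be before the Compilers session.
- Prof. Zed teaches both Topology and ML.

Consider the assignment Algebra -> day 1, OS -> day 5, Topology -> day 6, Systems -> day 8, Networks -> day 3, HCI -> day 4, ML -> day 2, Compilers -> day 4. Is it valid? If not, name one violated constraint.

No — it violates: HCI and Compilers share students

ML is a prerequisite for Networks this term — holds.
Prof. Ben teaches both HCI and Algebra — holds.
The Algebra session must be before the Systems session — holds.
HCI and Compilers share students — violated.
The ML session must be before the Compilers session — holds.
Only 1 room is available per day — violated.
OS and Compilers have overlapping enrolment — holds.
Prof. Zed teaches both Topology and ML — holds.
ML is a prerequisite for Systems this term — holds.
The Topology session must be before the Compilers session — violated.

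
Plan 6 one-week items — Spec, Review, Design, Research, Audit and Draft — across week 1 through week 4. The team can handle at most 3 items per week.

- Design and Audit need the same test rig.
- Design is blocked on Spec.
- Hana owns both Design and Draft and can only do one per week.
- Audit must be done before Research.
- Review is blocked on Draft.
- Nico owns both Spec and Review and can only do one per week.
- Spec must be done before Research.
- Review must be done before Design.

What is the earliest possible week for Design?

Precedence pushes Design to at least week 3.
Design at week 3 is achievable: Research -> week 2, Review -> week 2, Design -> week 3, Spec -> week 1, Draft -> week 1, Audit -> week 1.

week 3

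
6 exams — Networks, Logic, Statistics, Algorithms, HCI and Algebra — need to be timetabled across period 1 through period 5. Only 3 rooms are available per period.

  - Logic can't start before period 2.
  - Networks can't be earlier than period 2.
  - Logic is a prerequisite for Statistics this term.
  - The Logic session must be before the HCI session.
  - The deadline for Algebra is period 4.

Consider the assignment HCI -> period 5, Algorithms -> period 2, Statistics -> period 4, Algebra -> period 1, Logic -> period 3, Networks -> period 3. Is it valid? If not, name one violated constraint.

Yes, all constraints hold

Logic can't start before period 2 — holds.
Networks can't be earlier than period 2 — holds.
Logic is a prerequisite for Statistics this term — holds.
The Logic session must be before the HCI session — holds.
The deadline for Algebra is period 4 — holds.
Only 3 rooms are available per period — holds.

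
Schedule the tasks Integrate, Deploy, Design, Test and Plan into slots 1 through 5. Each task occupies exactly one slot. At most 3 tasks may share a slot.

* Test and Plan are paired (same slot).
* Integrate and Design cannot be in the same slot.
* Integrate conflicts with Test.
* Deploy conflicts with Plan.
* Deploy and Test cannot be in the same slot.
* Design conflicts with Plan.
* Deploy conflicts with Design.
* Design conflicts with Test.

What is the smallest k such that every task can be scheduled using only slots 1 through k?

3

With at most 3 per slot and 5 tasks, at least 2 slots are needed.
Could 2 slots be enough, i.e. nothing placed later than 2? No: Integrate, Design and Test must all be in different slots (Integrate/Design can't share; Integrate/Test can't share; Design/Test can't share), but only 2 slots are available: 3 tasks can't fit in 2 distinct slots.
So 2 slots is not enough.
3 works (last occupied slot: 3): for example Test=3, Deploy=1, Plan=3, Integrate=1, Design=2.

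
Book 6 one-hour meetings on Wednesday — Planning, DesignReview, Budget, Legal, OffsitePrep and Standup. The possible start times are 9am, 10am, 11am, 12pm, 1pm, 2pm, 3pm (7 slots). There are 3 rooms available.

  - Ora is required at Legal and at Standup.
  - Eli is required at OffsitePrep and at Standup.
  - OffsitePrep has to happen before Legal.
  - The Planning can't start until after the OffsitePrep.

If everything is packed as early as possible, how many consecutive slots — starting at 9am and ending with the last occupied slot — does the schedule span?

The precedence chain requires at least 2 distinct slots.
With at most 3 per slot and 6 meetings, at least 2 slots are needed.
Could 2 slots be enough, i.e. nothing placed later than 10am? No: Planning must come after OffsitePrep (at 9am or later) → {10am}; OffsitePrep must come before Planning (at 10am or earlier) → {9am}; Legal must come after OffsitePrep (at 9am or later) → {10am}; Standup can't share with Legal (10am) → {9am}; Standup can't share with OffsitePrep (9am) → nothing is left.
So 2 slots is not enough.
3 works (last occupied slot: 11am): for example OffsitePrep in 9am, Standup in 11am, Legal in 10am, DesignReview in 9am, Budget in 9am, Planning in 10am.

3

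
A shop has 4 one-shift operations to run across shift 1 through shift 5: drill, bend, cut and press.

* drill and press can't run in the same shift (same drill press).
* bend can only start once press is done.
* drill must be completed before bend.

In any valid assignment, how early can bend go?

shift 3

Precedence pushes bend to at least shift 2.
bend at shift 3 is achievable: cut in shift 1, press in shift 2, bend in shift 3, drill in shift 1.
Nothing earlier works — the conflict constraints rule out every shift before shift 3.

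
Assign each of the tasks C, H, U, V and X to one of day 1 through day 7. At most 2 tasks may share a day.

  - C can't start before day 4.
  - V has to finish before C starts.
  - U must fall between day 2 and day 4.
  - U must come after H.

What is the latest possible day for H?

day 3

Downstream work caps H at day 3.
H at day 3 is achievable: X in day 1, U in day 4, V in day 1, H in day 3, C in day 4.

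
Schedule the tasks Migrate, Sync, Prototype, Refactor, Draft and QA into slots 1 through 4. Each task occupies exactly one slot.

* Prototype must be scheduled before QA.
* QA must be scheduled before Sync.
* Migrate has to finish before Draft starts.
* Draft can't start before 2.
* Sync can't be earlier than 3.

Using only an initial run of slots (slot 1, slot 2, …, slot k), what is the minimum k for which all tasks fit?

3

The precedence chain requires at least 3 distinct slots.
3 works (last occupied slot: 3): for example Refactor -> 1; Draft -> 2; QA -> 2; Prototype -> 1; Migrate -> 1; Sync -> 3.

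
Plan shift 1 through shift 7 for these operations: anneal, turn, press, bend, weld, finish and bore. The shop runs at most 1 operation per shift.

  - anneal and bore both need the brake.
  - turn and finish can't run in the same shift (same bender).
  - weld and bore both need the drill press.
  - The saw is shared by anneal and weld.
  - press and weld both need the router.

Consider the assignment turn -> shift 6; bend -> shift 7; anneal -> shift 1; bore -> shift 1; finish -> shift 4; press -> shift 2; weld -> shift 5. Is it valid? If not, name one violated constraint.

No. anneal and bore both need the brake is not satisfied.

anneal and bore both need the brake — violated.
turn and finish can't run in the same shift (same bender) — holds.
press and weld both need the router — holds.
The shop runs at most 1 operation per shift — violated.
The saw is shared by anneal and weld — holds.
weld and bore both need the drill press — holds.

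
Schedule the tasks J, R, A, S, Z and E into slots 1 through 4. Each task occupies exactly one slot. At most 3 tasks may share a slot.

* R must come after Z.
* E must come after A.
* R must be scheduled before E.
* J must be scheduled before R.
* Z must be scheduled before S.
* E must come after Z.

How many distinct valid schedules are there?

45

Splitting on J: it can be 1 (30), 2 (15). Listing each branch's schedules as (R, A, S, Z, E):
J=1: (2,1,2,1,3) (2,1,2,1,4) (2,1,3,1,3) (2,1,3,1,4) (2,1,4,1,3) (2,1,4,1,4) (2,2,2,1,3) (2,2,2,1,4) (2,2,3,1,3) (2,2,3,1,4) (2,2,4,1,3) (2,2,4,1,4) (2,3,2,1,4) (2,3,3,1,4) (2,3,4,1,4) (3,1,2,1,4) (3,1,3,1,4) (3,1,3,2,4) (3,1,4,1,4) (3,1,4,2,4) (3,2,2,1,4) (3,2,3,1,4) (3,2,3,2,4) (3,2,4,1,4) (3,2,4,2,4) (3,3,2,1,4) (3,3,3,1,4) (3,3,3,2,4) (3,3,4,1,4) (3,3,4,2,4) — 30.
J=2: (3,1,2,1,4) (3,1,3,1,4) (3,1,3,2,4) (3,1,4,1,4) (3,1,4,2,4) (3,2,2,1,4) (3,2,3,1,4) (3,2,3,2,4) (3,2,4,1,4) (3,2,4,2,4) (3,3,2,1,4) (3,3,3,1,4) (3,3,3,2,4) (3,3,4,1,4) (3,3,4,2,4) — 15.
Summing: 30 + 15 = 45.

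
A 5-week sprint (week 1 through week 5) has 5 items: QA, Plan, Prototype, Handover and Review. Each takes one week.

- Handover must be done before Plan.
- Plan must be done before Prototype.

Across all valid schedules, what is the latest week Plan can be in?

Precedence pushes Plan to at least week 2; downstream work caps Plan at week 4.
Plan at week 4 is achievable: Prototype=week 5, QA=week 1, Plan=week 4, Review=week 1, Handover=week 1.

week 4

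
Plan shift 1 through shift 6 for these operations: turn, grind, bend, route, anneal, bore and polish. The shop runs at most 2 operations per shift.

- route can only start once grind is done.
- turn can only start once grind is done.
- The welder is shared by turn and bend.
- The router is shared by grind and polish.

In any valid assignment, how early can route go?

shift 2

Precedence pushes route to at least shift 2.
route at shift 2 is achievable: bore=shift 3; turn=shift 2; polish=shift 4; bend=shift 1; anneal=shift 3; grind=shift 1; route=shift 2.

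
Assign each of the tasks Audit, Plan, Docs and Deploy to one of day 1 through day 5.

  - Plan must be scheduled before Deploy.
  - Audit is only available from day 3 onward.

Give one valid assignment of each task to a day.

Plan in day 1, Audit in day 3, Deploy in day 2, Docs in day 1

Checking: Plan(day 1) before Deploy(day 2); Audit=day 3 in [day 3,day 5].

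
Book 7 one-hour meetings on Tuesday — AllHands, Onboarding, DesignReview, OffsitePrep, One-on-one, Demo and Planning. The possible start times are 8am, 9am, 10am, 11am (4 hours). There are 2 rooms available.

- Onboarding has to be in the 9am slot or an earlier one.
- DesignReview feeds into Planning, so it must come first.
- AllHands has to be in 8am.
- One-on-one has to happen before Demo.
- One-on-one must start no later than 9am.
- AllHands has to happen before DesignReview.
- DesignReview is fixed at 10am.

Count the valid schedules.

14

Splitting on Onboarding: it can be 8am (4), 9am (10). Listing each branch's schedules as (AllHands, DesignReview, OffsitePrep, One-on-one, Demo, Planning):
Onboarding=8am: (8am,10am,9am,9am,10am,11am) (8am,10am,9am,9am,11am,11am) (8am,10am,10am,9am,11am,11am) (8am,10am,11am,9am,10am,11am) — 4.
Onboarding=9am: (8am,10am,8am,9am,10am,11am) (8am,10am,8am,9am,11am,11am) (8am,10am,9am,8am,10am,11am) (8am,10am,9am,8am,11am,11am) (8am,10am,10am,8am,9am,11am) (8am,10am,10am,8am,11am,11am) (8am,10am,10am,9am,11am,11am) (8am,10am,11am,8am,9am,11am) (8am,10am,11am,8am,10am,11am) (8am,10am,11am,9am,10am,11am) — 10.
Summing: 4 + 10 = 14.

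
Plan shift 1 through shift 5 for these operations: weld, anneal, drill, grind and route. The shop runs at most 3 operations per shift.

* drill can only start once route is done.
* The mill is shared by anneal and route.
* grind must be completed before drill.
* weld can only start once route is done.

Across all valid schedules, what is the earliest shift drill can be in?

Precedence pushes drill to at least shift 2.
drill at shift 2 is achievable: anneal -> shift 2; weld -> shift 2; drill -> shift 2; route -> shift 1; grind -> shift 1.

shift 2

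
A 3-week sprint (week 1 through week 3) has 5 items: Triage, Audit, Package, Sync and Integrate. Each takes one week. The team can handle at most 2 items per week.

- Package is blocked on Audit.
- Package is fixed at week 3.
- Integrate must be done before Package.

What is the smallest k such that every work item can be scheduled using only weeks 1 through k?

3

The precedence chain requires at least 2 distinct weeks.
With at most 2 per week and 5 work items, at least 3 weeks are needed.
Package can't be placed before week 3, so the schedule must run through at least week 3.
3 works (last occupied week: week 3): for example Audit in week 1; Triage in week 2; Package in week 3; Sync in week 2; Integrate in week 1.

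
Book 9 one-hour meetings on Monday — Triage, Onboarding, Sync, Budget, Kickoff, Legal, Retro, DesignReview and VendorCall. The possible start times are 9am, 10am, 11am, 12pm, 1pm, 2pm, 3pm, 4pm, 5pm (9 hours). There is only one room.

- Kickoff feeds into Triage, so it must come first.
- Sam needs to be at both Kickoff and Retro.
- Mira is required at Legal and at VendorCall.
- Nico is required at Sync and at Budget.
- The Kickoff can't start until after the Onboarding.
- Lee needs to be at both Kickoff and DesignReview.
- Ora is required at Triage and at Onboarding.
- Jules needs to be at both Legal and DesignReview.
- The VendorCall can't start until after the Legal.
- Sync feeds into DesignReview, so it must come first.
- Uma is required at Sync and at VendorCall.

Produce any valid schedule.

Legal in 1pm, Budget in 4pm, VendorCall in 3pm, Onboarding in 9am, Retro in 5pm, Kickoff in 10am, Triage in 11am, Sync in 12pm, DesignReview in 2pm

Checking: Sync(12pm) before DesignReview(2pm); Kickoff(10am) before Triage(11am); Onboarding(9am) before Kickoff(10am); Legal(1pm) before VendorCall(3pm); Sync(12pm) != Budget(4pm); Triage(11am) != Onboarding(9am); Kickoff(10am) != DesignReview(2pm); Legal(1pm) != VendorCall(3pm); Sync(12pm) != VendorCall(3pm); Legal(1pm) != DesignReview(2pm); Kickoff(10am) != Retro(5pm); max 1 per hour (cap 1).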